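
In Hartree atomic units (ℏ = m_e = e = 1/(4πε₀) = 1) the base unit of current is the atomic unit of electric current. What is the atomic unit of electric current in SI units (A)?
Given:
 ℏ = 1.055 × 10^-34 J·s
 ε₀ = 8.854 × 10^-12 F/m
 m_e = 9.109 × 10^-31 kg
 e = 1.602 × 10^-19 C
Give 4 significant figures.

6.612 × 10^-3 A

I_au = e E_h/ℏ = m_e e⁵/((4πε₀)²ℏ³)
E_h = 4.354 × 10^-18 J
e·E_h/ℏ = 6.612 × 10^-3 A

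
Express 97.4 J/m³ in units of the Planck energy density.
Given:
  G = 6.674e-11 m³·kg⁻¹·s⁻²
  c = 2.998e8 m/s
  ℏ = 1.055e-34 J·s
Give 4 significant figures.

2.103e-112

Planck energy density: u_P = c⁷/(ℏG²) = 4.632e113 J/m³.
97.4 / 4.632e113 = 2.103e-112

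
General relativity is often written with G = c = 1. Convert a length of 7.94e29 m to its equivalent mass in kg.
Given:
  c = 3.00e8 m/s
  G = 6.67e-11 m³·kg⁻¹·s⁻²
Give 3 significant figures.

Length → mass via c²/G.
7.94e29 m × (c²/G) = 1.07e57 kg

1.07e57 kg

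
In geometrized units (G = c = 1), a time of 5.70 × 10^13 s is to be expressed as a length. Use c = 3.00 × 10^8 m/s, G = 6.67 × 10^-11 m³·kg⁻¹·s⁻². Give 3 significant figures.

1.71 × 10^22 m

Time → length via c.
5.70 × 10^13 s × (c) = 1.71 × 10^22 m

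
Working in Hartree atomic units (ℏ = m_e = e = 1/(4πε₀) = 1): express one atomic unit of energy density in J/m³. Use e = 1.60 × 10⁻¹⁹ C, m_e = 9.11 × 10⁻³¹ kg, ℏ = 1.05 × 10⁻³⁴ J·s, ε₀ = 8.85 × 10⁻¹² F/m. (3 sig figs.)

Dimensional analysis gives u_au = E_h/a₀³ = m_e⁴e¹⁰/((4πε₀)⁵ℏ⁸).
E_h = 4.38 × 10⁻¹⁸ J
a₀ = 5.26 × 10⁻¹¹ m
E_h/a₀³ = 3.01 × 10¹³ J/m³

3.01 × 10¹³ J/m³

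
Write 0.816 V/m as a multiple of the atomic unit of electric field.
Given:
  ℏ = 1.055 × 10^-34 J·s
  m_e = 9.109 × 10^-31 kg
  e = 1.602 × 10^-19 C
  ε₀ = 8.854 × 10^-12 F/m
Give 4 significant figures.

atomic unit of electric field: E_au = E_h/(e a₀) = m_e²e⁵/((4πε₀)³ℏ⁴) = 5.131 × 10^11 V/m.
0.816 / 5.131 × 10^11 = 1.590 × 10^-12

1.590 × 10^-12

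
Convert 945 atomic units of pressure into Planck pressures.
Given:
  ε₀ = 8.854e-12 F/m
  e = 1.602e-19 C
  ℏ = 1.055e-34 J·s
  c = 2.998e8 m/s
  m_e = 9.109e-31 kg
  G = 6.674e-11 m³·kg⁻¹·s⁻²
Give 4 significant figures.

5.976e-98

atomic unit of pressure: P_au = E_h/a₀³ = m_e⁴e¹⁰/((4πε₀)⁵ℏ⁸) = 2.929e13 Pa
Planck pressure: p_P = c⁷/(ℏG²) = 4.632e113 Pa
945 × 2.929e13 / 4.632e113 = 5.976e-98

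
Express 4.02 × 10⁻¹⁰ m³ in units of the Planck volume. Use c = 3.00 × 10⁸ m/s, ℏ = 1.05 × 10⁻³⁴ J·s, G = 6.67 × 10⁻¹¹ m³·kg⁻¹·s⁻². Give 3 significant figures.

Planck volume: V_P = (ℏG/c³)^(3/2) = 4.18 × 10⁻¹⁰⁵ m³.
4.02 × 10⁻¹⁰ / 4.18 × 10⁻¹⁰⁵ = 9.62 × 10⁹⁴

9.62 × 10⁹⁴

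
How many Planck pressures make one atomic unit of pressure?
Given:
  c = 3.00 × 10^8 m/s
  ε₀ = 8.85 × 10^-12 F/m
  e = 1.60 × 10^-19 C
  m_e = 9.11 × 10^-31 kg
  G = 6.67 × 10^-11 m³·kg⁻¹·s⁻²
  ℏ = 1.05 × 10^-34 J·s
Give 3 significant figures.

atomic unit of pressure: P_au = E_h/a₀³ = m_e⁴e¹⁰/((4πε₀)⁵ℏ⁸) = 3.01 × 10^13 Pa
Planck pressure: p_P = c⁷/(ℏG²) = 4.68 × 10^113 Pa
ratio = 3.01 × 10^13 / 4.68 × 10^113 = 6.44 × 10^-101

6.44 × 10^-101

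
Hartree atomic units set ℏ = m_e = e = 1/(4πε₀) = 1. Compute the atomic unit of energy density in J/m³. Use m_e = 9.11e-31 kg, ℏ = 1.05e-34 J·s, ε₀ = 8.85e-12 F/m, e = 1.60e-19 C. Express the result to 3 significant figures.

3.01e13 J/m³

The unique combination of the constants set to 1 with dimensions of energy density is u_au = E_h/a₀³ = m_e⁴e¹⁰/((4πε₀)⁵ℏ⁸).
E_h = 4.38e-18 J
a₀ = 5.26e-11 m
E_h/a₀³ = 3.01e13 J/m³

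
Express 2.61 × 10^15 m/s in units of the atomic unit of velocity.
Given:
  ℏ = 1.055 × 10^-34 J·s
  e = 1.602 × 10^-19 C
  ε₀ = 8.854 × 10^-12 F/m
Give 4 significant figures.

1.194 × 10^9

atomic unit of velocity: v_au = e²/(4πε₀ℏ) = 2.186 × 10^6 m/s.
2.61 × 10^15 / 2.186 × 10^6 = 1.194 × 10^9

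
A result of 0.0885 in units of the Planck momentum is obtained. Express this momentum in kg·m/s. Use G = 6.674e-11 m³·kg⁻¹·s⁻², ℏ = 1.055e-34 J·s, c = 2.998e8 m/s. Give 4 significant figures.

0.5776 kg·m/s

One Planck momentum: p_P = √(ℏc³/G) = 6.527 kg·m/s.
0.0885 × 6.527 kg·m/s = 0.5776 kg·m/s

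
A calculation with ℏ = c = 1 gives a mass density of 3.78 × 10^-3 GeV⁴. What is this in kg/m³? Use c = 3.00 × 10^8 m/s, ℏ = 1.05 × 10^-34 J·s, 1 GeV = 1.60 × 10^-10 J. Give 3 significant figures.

8.81 × 10^17 kg/m³

Mass density is [E]/(c²[L]³) = [E]⁴/(ℏ³c⁵).
1 GeV⁴ → 1/(ℏ³c⁵) × (1 GeV in J)⁴ = 2.33 × 10^20 kg/m³.
Result: 3.78 × 10^-3 × 2.33 × 10^20 = 8.81 × 10^17 kg/m³.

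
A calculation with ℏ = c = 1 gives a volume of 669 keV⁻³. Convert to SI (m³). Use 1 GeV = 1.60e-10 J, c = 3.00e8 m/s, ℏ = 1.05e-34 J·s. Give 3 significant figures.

Volume is [L]³ = [E]⁻³·(ℏc)³.
1 GeV⁻³ → (ℏc)³ × (1 GeV in J)⁻³ = 7.63e-48 m³.
Convert the energy scale: 669 keV⁻³ = 6.69e20 GeV⁻³.
Result: 6.69e20 × 7.63e-48 = 5.11e-27 m³.

5.11e-27 m³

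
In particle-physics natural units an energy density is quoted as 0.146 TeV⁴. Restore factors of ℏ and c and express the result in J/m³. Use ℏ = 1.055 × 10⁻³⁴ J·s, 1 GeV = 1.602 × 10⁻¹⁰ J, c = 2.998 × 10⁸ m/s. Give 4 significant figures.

3.039 × 10⁴⁸ J/m³

[E]/[L]³ = [E]⁴/(ℏc)³; restore (ℏc)⁻³.
1 GeV⁴ → 1/(ℏc)³ × (1 GeV in J)⁴ = 2.082 × 10³⁷ J/m³.
Convert the energy scale: 0.146 TeV⁴ = 1.46 × 10¹¹ GeV⁴.
Result: 1.46 × 10¹¹ × 2.082 × 10³⁷ = 3.039 × 10⁴⁸ J/m³.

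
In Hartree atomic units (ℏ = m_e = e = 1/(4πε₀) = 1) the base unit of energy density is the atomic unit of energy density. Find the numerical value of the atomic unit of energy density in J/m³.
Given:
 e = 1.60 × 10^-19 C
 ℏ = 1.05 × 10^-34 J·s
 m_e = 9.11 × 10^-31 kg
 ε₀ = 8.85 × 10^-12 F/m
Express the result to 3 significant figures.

u_au = E_h/a₀³ = m_e⁴e¹⁰/((4πε₀)⁵ℏ⁸)
E_h = 4.38 × 10^-18 J
a₀ = 5.26 × 10^-11 m
E_h/a₀³ = 3.01 × 10^13 J/m³

3.01 × 10^13 J/m³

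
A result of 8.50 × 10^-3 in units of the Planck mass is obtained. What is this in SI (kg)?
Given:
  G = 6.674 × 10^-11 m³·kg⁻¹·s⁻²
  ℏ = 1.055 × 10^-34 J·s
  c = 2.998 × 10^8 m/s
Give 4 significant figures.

1.850 × 10^-10 kg

One Planck mass: m_P = √(ℏc/G) = 2.177 × 10^-8 kg.
8.50 × 10^-3 × 2.177 × 10^-8 kg = 1.850 × 10^-10 kg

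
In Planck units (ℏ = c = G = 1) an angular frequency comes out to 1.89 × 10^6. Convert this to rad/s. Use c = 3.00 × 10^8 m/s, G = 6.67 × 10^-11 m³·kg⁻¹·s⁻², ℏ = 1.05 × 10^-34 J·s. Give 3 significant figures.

3.52 × 10^49 rad/s

One Planck angular frequency: ω_P = √(c⁵/(ℏG)) = 1.86 × 10^43 rad/s.
1.89 × 10^6 × 1.86 × 10^43 rad/s = 3.52 × 10^49 rad/s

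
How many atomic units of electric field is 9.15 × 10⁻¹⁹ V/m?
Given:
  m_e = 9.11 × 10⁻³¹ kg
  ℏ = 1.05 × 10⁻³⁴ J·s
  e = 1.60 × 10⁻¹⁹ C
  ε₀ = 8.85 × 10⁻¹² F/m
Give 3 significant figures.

1.76 × 10⁻³⁰

atomic unit of electric field: E_au = E_h/(e a₀) = m_e²e⁵/((4πε₀)³ℏ⁴) = 5.20 × 10¹¹ V/m.
9.15 × 10⁻¹⁹ / 5.20 × 10¹¹ = 1.76 × 10⁻³⁰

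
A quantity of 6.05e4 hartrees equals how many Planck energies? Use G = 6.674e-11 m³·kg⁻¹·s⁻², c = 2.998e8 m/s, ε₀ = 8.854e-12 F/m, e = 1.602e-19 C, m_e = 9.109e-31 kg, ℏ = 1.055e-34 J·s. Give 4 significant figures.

hartree: E_h = m_e e⁴/(4πε₀ℏ)² = 4.354e-18 J
Planck energy: E_P = √(ℏc⁵/G) = 1.957e9 J
6.05e4 × 4.354e-18 / 1.957e9 = 1.346e-22

1.346e-22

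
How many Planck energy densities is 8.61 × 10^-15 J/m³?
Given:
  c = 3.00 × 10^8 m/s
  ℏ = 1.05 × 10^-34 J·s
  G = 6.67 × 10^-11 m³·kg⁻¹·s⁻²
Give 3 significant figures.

Planck energy density: u_P = c⁷/(ℏG²) = 4.68 × 10^113 J/m³.
8.61 × 10^-15 / 4.68 × 10^113 = 1.84 × 10^-128

1.84 × 10^-128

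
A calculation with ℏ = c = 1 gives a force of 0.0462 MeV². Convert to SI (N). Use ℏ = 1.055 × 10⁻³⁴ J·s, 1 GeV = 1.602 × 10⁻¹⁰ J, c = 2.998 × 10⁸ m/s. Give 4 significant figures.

0.03749 N

Force is [E]/[L] = [E]²/(ℏc); restore (ℏc)⁻¹.
1 GeV² → 1/(ℏc) × (1 GeV in J)² = 8.114 × 10⁵ N.
Convert the energy scale: 0.0462 MeV² = 4.62 × 10⁻⁸ GeV².
Result: 4.62 × 10⁻⁸ × 8.114 × 10⁵ = 0.03749 N.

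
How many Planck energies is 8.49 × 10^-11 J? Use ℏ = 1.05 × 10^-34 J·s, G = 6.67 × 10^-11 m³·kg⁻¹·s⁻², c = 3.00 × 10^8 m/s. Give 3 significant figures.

4.34 × 10^-20

Planck energy: E_P = √(ℏc⁵/G) = 1.96 × 10^9 J.
8.49 × 10^-11 / 1.96 × 10^9 = 4.34 × 10^-20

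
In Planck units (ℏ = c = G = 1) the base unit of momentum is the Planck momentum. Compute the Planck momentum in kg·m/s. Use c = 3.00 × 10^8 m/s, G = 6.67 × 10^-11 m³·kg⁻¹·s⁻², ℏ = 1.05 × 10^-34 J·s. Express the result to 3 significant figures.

p_P = √(ℏc³/G)
  = √(42.5)
  = 6.52 kg·m/s

6.52 kg·m/s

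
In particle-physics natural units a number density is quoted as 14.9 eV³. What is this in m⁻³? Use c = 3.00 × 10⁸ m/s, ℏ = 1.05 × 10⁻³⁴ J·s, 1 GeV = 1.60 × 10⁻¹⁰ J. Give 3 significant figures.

Number density is [L]⁻³ = [E]³/(ℏc)³.
1 GeV³ → 1/(ℏc)³ × (1 GeV in J)³ = 1.31 × 10⁴⁷ m⁻³.
Convert the energy scale: 14.9 eV³ = 1.49 × 10⁻²⁶ GeV³.
Result: 1.49 × 10⁻²⁶ × 1.31 × 10⁴⁷ = 1.95 × 10²¹ m⁻³.

1.95 × 10²¹ m⁻³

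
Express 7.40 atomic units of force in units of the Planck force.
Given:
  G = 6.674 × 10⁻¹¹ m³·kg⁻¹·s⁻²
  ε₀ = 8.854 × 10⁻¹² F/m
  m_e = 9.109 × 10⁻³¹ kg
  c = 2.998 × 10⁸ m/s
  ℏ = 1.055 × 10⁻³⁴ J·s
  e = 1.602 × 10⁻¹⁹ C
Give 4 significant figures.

5.025 × 10⁻⁵¹

atomic unit of force: F_au = E_h/a₀ = m_e²e⁶/((4πε₀)³ℏ⁴) = 8.220 × 10⁻⁸ N
Planck force: F_P = c⁴/G = 1.210 × 10⁴⁴ N
7.40 × 8.220 × 10⁻⁸ / 1.210 × 10⁴⁴ = 5.025 × 10⁻⁵¹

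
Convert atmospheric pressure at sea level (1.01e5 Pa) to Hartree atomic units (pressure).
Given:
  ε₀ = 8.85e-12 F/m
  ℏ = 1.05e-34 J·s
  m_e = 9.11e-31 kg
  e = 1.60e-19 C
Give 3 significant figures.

3.35e-9

atomic unit of pressure: P_au = E_h/a₀³ = m_e⁴e¹⁰/((4πε₀)⁵ℏ⁸) = 3.01e13 Pa.
1.01e5 / 3.01e13 = 3.35e-9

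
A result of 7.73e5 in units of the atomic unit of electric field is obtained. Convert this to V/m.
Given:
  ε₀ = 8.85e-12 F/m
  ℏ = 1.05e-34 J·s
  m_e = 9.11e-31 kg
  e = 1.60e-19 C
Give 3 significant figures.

One atomic unit of electric field: E_au = E_h/(e a₀) = m_e²e⁵/((4πε₀)³ℏ⁴) = 5.20e11 V/m.
7.73e5 × 5.20e11 V/m = 4.02e17 V/m

4.02e17 V/m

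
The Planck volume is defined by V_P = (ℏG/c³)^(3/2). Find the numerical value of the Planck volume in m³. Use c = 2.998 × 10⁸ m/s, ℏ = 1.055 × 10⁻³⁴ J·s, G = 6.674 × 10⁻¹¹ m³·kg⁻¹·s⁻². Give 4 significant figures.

4.224 × 10⁻¹⁰⁵ m³

V_P = (ℏG/c³)^(3/2)
  = √(1.784 × 10⁻²⁰⁹)
  = 4.224 × 10⁻¹⁰⁵ m³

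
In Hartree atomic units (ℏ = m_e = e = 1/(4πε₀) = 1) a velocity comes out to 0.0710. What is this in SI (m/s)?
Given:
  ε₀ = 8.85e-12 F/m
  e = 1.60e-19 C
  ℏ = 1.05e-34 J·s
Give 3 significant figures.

1.56e5 m/s

One atomic unit of velocity: v_au = e²/(4πε₀ℏ) = 2.19e6 m/s.
0.0710 × 2.19e6 m/s = 1.56e5 m/s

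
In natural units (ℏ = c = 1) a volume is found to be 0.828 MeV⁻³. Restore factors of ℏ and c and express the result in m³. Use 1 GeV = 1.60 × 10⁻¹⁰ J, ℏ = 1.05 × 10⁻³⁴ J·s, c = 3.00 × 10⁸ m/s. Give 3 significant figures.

Volume is [L]³ = [E]⁻³·(ℏc)³.
1 GeV⁻³ → (ℏc)³ × (1 GeV in J)⁻³ = 7.63 × 10⁻⁴⁸ m³.
Convert the energy scale: 0.828 MeV⁻³ = 8.28 × 10⁸ GeV⁻³.
Result: 8.28 × 10⁸ × 7.63 × 10⁻⁴⁸ = 6.32 × 10⁻³⁹ m³.

6.32 × 10⁻³⁹ m³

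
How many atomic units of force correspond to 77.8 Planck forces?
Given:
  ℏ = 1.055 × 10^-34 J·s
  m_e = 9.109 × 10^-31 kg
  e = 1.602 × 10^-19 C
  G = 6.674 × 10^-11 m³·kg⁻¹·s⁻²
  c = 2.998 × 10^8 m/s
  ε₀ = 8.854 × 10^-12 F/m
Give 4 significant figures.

Planck force: F_P = c⁴/G = 1.210 × 10^44 N
atomic unit of force: F_au = E_h/a₀ = m_e²e⁶/((4πε₀)³ℏ⁴) = 8.220 × 10^-8 N
77.8 × 1.210 × 10^44 / 8.220 × 10^-8 = 1.146 × 10^53

1.146 × 10^53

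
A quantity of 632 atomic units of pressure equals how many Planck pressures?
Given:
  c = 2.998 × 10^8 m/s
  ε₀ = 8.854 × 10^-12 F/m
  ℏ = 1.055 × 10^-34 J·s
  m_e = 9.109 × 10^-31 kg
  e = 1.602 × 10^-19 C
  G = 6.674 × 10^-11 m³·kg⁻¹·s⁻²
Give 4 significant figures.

atomic unit of pressure: P_au = E_h/a₀³ = m_e⁴e¹⁰/((4πε₀)⁵ℏ⁸) = 2.929 × 10^13 Pa
Planck pressure: p_P = c⁷/(ℏG²) = 4.632 × 10^113 Pa
632 × 2.929 × 10^13 / 4.632 × 10^113 = 3.996 × 10^-98

3.996 × 10^-98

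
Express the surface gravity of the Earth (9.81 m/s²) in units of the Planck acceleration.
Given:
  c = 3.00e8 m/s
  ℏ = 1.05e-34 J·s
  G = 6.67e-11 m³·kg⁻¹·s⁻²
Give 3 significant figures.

Planck acceleration: a_P = √(c⁷/(ℏG)) = 5.59e51 m/s².
9.81 / 5.59e51 = 1.76e-51

1.76e-51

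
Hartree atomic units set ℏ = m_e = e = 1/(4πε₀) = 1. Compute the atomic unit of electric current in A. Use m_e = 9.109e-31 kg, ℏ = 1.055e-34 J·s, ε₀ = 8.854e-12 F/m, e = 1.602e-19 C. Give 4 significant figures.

6.612e-3 A

The unique combination of the constants set to 1 with dimensions of current is I_au = e E_h/ℏ = m_e e⁵/((4πε₀)²ℏ³).
E_h = 4.354e-18 J
e·E_h/ℏ = 6.612e-3 A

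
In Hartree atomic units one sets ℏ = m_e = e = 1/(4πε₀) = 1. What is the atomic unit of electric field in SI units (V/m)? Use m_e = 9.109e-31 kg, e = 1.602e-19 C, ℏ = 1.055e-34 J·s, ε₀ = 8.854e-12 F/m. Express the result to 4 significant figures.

E_au = E_h/(e a₀) = m_e²e⁵/((4πε₀)³ℏ⁴)
E_h = 4.354e-18 J
a₀ = 5.297e-11 m
E_h/(e·a₀) = 5.131e11 V/m

5.131e11 V/m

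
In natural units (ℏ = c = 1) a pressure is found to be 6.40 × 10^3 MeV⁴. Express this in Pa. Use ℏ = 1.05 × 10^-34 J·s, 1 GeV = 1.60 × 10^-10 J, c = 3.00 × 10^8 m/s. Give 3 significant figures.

Pressure is [E]/[L]³ = [E]⁴/(ℏc)³.
1 GeV⁴ → 1/(ℏc)³ × (1 GeV in J)⁴ = 2.10 × 10^37 Pa.
Convert the energy scale: 6.40 × 10^3 MeV⁴ = 6.40 × 10^-9 GeV⁴.
Result: 6.40 × 10^-9 × 2.10 × 10^37 = 1.34 × 10^29 Pa.

1.34 × 10^29 Pa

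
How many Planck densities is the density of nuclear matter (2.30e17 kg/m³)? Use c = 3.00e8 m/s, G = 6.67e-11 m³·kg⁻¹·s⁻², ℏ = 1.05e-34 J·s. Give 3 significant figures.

Planck density: ρ_P = c⁵/(ℏG²) = 5.20e96 kg/m³.
2.30e17 / 5.20e96 = 4.42e-80

4.42e-80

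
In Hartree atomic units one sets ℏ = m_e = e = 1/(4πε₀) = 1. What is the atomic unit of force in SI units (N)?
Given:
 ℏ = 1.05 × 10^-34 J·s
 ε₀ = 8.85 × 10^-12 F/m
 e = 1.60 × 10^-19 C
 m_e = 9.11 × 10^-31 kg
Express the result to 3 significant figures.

F_au = E_h/a₀ = m_e²e⁶/((4πε₀)³ℏ⁴)
E_h = 4.38 × 10^-18 J
a₀ = 5.26 × 10^-11 m
E_h/a₀ = 8.33 × 10^-8 N

8.33 × 10^-8 N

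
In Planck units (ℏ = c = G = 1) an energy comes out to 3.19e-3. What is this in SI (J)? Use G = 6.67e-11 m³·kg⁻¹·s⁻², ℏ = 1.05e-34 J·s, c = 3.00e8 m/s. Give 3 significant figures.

6.24e6 J

One Planck energy: E_P = √(ℏc⁵/G) = 1.96e9 J.
3.19e-3 × 1.96e9 J = 6.24e6 J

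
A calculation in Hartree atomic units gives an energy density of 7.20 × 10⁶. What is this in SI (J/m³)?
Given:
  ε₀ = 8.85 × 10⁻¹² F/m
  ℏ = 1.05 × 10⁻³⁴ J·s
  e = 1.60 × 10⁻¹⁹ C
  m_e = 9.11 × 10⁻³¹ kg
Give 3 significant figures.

One atomic unit of energy density: u_au = E_h/a₀³ = m_e⁴e¹⁰/((4πε₀)⁵ℏ⁸) = 3.01 × 10¹³ J/m³.
7.20 × 10⁶ × 3.01 × 10¹³ J/m³ = 2.17 × 10²⁰ J/m³

2.17 × 10²⁰ J/m³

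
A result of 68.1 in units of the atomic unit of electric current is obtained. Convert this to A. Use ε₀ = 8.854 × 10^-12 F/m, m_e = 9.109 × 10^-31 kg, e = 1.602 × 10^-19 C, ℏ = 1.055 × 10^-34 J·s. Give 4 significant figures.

0.4503 A

One atomic unit of electric current: I_au = e E_h/ℏ = m_e e⁵/((4πε₀)²ℏ³) = 6.612 × 10^-3 A.
68.1 × 6.612 × 10^-3 A = 0.4503 A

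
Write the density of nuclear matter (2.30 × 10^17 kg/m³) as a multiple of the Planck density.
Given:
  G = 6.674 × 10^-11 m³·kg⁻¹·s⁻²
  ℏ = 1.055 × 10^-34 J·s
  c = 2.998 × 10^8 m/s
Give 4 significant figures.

4.463 × 10^-80

Planck density: ρ_P = c⁵/(ℏG²) = 5.154 × 10^96 kg/m³.
2.30 × 10^17 / 5.154 × 10^96 = 4.463 × 10^-80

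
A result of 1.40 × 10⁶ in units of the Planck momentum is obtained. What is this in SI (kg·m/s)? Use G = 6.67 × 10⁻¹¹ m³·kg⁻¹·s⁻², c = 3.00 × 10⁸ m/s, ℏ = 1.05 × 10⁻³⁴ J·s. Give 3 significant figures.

9.13 × 10⁶ kg·m/s

One Planck momentum: p_P = √(ℏc³/G) = 6.52 kg·m/s.
1.40 × 10⁶ × 6.52 kg·m/s = 9.13 × 10⁶ kg·m/s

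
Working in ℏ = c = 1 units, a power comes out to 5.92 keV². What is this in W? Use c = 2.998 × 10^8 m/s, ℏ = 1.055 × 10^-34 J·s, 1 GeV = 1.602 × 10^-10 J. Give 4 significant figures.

1.440 × 10^3 W

Power is [E]/[T] = [E]²/ℏ.
1 GeV² → 1/ℏ × (1 GeV in J)² = 2.433 × 10^14 W.
Convert the energy scale: 5.92 keV² = 5.92 × 10^-12 GeV².
Result: 5.92 × 10^-12 × 2.433 × 10^14 = 1.440 × 10^3 W.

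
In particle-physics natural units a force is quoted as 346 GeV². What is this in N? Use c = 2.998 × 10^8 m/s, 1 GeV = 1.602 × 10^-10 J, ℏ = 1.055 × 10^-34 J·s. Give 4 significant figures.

Force is [E]/[L] = [E]²/(ℏc); restore (ℏc)⁻¹.
1 GeV² → 1/(ℏc) × (1 GeV in J)² = 8.114 × 10^5 N.
Result: 346 × 8.114 × 10^5 = 2.807 × 10^8 N.

2.807 × 10^8 N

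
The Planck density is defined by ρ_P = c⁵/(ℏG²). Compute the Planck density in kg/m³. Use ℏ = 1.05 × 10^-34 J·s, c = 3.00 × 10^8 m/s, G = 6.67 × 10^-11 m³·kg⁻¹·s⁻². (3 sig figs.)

5.20 × 10^96 kg/m³

ρ_P = c⁵/(ℏG²)
  = 2.43 × 10^42 / 4.67 × 10^-55
  = 5.20 × 10^96 kg/m³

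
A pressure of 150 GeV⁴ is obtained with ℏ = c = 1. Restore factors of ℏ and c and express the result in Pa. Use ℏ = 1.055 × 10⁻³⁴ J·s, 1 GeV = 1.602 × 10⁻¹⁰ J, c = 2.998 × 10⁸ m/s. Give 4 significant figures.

Pressure is [E]/[L]³ = [E]⁴/(ℏc)³.
1 GeV⁴ → 1/(ℏc)³ × (1 GeV in J)⁴ = 2.082 × 10³⁷ Pa.
Result: 150 × 2.082 × 10³⁷ = 3.122 × 10³⁹ Pa.

3.122 × 10³⁹ Pa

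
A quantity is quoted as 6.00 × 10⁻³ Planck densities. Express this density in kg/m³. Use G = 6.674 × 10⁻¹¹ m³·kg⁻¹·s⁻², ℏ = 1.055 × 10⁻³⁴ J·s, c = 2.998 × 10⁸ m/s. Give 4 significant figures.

One Planck density: ρ_P = c⁵/(ℏG²) = 5.154 × 10⁹⁶ kg/m³.
6.00 × 10⁻³ × 5.154 × 10⁹⁶ kg/m³ = 3.092 × 10⁹⁴ kg/m³

3.092 × 10⁹⁴ kg/m³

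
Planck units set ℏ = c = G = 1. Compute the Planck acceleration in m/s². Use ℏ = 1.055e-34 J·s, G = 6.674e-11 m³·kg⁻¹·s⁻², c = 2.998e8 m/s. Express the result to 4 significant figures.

From ℏ = c = G = 1 the acceleration scale is a_P = √(c⁷/(ℏG)).
  = √(3.092e103)
  = 5.560e51 m/s²

5.560e51 m/s²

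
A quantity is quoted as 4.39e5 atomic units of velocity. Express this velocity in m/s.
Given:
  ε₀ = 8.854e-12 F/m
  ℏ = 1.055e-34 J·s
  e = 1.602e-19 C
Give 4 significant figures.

One atomic unit of velocity: v_au = e²/(4πε₀ℏ) = 2.186e6 m/s.
4.39e5 × 2.186e6 m/s = 9.598e11 m/s

9.598e11 m/s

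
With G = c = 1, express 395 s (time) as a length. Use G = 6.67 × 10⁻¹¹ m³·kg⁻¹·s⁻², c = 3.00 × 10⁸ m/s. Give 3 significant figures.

Time → length via c.
395 s × (c) = 1.19 × 10¹¹ m

1.19 × 10¹¹ m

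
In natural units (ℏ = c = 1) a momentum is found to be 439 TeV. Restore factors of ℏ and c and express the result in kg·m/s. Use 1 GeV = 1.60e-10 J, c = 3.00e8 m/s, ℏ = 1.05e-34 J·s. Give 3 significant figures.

Momentum is [E]/c; divide by c.
1 GeV → 1/c × (1 GeV in J) = 5.33e-19 kg·m/s.
Convert the energy scale: 439 TeV = 4.39e5 GeV.
Result: 4.39e5 × 5.33e-19 = 2.34e-13 kg·m/s.

2.34e-13 kg·m/s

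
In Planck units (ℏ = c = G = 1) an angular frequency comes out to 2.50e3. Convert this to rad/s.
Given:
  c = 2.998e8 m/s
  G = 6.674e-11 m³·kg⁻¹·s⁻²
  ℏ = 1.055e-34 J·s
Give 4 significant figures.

4.637e46 rad/s

One Planck angular frequency: ω_P = √(c⁵/(ℏG)) = 1.855e43 rad/s.
2.50e3 × 1.855e43 rad/s = 4.637e46 rad/s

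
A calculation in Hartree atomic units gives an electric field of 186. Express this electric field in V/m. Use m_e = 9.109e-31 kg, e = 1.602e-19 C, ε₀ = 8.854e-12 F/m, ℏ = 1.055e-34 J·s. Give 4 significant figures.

9.544e13 V/m

One atomic unit of electric field: E_au = E_h/(e a₀) = m_e²e⁵/((4πε₀)³ℏ⁴) = 5.131e11 V/m.
186 × 5.131e11 V/m = 9.544e13 V/m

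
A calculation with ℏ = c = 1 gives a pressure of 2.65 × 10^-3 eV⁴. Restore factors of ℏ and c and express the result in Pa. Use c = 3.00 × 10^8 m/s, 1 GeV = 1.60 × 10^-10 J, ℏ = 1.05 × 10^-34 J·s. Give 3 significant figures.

0.0556 Pa

Pressure is [E]/[L]³ = [E]⁴/(ℏc)³.
1 GeV⁴ → 1/(ℏc)³ × (1 GeV in J)⁴ = 2.10 × 10^37 Pa.
Convert the energy scale: 2.65 × 10^-3 eV⁴ = 2.65 × 10^-39 GeV⁴.
Result: 2.65 × 10^-39 × 2.10 × 10^37 = 0.0556 Pa.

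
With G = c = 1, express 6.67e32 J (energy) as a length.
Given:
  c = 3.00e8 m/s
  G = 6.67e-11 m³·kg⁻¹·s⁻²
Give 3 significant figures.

Energy → length via G/c⁴.
6.67e32 J × (G/c⁴) = 5.49e-12 m

5.49e-12 m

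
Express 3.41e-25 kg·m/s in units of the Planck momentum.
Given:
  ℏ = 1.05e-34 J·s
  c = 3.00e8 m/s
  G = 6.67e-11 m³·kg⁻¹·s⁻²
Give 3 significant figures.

Planck momentum: p_P = √(ℏc³/G) = 6.52 kg·m/s.
3.41e-25 / 6.52 = 5.23e-26

5.23e-26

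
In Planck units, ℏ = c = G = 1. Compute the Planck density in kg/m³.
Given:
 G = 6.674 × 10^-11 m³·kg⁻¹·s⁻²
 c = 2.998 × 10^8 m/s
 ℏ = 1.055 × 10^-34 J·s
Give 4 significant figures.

5.154 × 10^96 kg/m³

Dimensional analysis gives ρ_P = c⁵/(ℏG²).
  = 2.422 × 10^42 / 4.699 × 10^-55
  = 5.154 × 10^96 kg/m³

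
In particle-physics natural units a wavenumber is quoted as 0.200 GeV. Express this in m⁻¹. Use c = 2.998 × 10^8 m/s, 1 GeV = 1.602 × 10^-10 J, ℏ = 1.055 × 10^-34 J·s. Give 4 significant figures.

1.013 × 10^15 m⁻¹

Inverse length is [E]/(ℏc).
1 GeV → 1/(ℏc) × (1 GeV in J) = 5.065 × 10^15 m⁻¹.
Result: 0.200 × 5.065 × 10^15 = 1.013 × 10^15 m⁻¹.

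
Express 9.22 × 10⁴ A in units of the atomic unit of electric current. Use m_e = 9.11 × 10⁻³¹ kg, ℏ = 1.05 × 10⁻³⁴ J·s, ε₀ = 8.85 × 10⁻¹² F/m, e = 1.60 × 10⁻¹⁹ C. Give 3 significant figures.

atomic unit of electric current: I_au = e E_h/ℏ = m_e e⁵/((4πε₀)²ℏ³) = 6.67 × 10⁻³ A.
9.22 × 10⁴ / 6.67 × 10⁻³ = 1.38 × 10⁷

1.38 × 10⁷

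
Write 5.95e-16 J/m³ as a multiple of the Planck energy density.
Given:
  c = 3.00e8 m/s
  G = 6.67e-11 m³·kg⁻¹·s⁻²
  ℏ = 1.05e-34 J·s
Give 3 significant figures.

1.27e-129

Planck energy density: u_P = c⁷/(ℏG²) = 4.68e113 J/m³.
5.95e-16 / 4.68e113 = 1.27e-129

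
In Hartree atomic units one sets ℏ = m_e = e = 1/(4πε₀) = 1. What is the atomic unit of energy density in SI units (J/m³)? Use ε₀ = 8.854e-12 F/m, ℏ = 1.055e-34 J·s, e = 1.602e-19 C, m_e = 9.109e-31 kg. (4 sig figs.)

2.929e13 J/m³

u_au = E_h/a₀³ = m_e⁴e¹⁰/((4πε₀)⁵ℏ⁸)
E_h = 4.354e-18 J
a₀ = 5.297e-11 m
E_h/a₀³ = 2.929e13 J/m³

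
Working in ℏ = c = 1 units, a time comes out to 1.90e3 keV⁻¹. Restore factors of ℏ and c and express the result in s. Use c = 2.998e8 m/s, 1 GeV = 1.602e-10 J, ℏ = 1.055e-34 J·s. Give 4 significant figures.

A time is [E]⁻¹ in ℏ=c=1; restore one factor of ℏ.
1 GeV⁻¹ → ℏ × (1 GeV in J)⁻¹ = 6.586e-25 s.
Convert the energy scale: 1.90e3 keV⁻¹ = 1.90e9 GeV⁻¹.
Result: 1.90e9 × 6.586e-25 = 1.251e-15 s.

1.251e-15 s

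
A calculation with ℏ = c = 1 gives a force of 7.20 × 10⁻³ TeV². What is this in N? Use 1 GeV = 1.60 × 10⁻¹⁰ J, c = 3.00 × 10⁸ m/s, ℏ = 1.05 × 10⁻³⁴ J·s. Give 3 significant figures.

5.85 × 10⁹ N

Force is [E]/[L] = [E]²/(ℏc); restore (ℏc)⁻¹.
1 GeV² → 1/(ℏc) × (1 GeV in J)² = 8.13 × 10⁵ N.
Convert the energy scale: 7.20 × 10⁻³ TeV² = 7.20 × 10³ GeV².
Result: 7.20 × 10³ × 8.13 × 10⁵ = 5.85 × 10⁹ N.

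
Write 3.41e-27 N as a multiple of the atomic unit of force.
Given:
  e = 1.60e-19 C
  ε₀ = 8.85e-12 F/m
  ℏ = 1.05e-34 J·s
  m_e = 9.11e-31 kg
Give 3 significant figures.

atomic unit of force: F_au = E_h/a₀ = m_e²e⁶/((4πε₀)³ℏ⁴) = 8.33e-8 N.
3.41e-27 / 8.33e-8 = 4.09e-20

4.09e-20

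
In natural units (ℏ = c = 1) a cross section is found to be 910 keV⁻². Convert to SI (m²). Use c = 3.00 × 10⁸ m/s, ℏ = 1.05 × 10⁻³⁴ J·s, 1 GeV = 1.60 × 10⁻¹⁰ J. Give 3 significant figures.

3.53 × 10⁻¹⁷ m²

Area is [L]² = [E]⁻²·(ℏc)²; restore (ℏc)².
1 GeV⁻² → (ℏc)² × (1 GeV in J)⁻² = 3.88 × 10⁻³² m².
Convert the energy scale: 910 keV⁻² = 9.10 × 10¹⁴ GeV⁻².
Result: 9.10 × 10¹⁴ × 3.88 × 10⁻³² = 3.53 × 10⁻¹⁷ m².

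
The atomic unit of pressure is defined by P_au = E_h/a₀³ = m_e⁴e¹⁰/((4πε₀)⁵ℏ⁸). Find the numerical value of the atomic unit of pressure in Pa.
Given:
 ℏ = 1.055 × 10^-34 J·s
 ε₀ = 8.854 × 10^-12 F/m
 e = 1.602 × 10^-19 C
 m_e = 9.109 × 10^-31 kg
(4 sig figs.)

2.929 × 10^13 Pa

P_au = E_h/a₀³ = m_e⁴e¹⁰/((4πε₀)⁵ℏ⁸)
E_h = 4.354 × 10^-18 J
a₀ = 5.297 × 10^-11 m
E_h/a₀³ = 2.929 × 10^13 Pa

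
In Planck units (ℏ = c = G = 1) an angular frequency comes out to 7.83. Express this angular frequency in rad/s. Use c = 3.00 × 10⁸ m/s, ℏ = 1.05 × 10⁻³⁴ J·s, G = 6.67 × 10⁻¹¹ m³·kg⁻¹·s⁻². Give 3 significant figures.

One Planck angular frequency: ω_P = √(c⁵/(ℏG)) = 1.86 × 10⁴³ rad/s.
7.83 × 1.86 × 10⁴³ rad/s = 1.46 × 10⁴⁴ rad/s

1.46 × 10⁴⁴ rad/s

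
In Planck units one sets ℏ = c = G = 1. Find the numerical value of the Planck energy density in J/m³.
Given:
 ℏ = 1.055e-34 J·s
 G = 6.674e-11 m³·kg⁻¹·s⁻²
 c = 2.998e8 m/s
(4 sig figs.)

4.632e113 J/m³

u_P = c⁷/(ℏG²)
  = 2.177e59 / 4.699e-55
  = 4.632e113 J/m³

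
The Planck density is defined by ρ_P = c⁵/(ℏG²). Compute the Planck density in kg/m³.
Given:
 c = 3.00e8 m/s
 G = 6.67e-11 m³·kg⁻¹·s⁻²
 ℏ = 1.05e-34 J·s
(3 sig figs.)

ρ_P = c⁵/(ℏG²)
  = 2.43e42 / 4.67e-55
  = 5.20e96 kg/m³

5.20e96 kg/m³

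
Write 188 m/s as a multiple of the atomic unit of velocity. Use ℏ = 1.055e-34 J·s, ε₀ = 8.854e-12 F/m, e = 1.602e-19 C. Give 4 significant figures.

atomic unit of velocity: v_au = e²/(4πε₀ℏ) = 2.186e6 m/s.
188 / 2.186e6 = 8.599e-5

8.599e-5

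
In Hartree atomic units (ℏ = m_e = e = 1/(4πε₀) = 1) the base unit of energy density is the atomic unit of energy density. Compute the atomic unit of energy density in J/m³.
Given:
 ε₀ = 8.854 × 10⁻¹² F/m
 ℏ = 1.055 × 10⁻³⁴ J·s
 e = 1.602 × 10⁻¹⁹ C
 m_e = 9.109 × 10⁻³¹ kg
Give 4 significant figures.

2.929 × 10¹³ J/m³

u_au = E_h/a₀³ = m_e⁴e¹⁰/((4πε₀)⁵ℏ⁸)
E_h = 4.354 × 10⁻¹⁸ J
a₀ = 5.297 × 10⁻¹¹ m
E_h/a₀³ = 2.929 × 10¹³ J/m³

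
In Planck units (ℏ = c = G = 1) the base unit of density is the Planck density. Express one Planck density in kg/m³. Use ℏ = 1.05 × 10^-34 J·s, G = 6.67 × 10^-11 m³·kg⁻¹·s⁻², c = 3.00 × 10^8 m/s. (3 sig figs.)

5.20 × 10^96 kg/m³

ρ_P = c⁵/(ℏG²)
  = 2.43 × 10^42 / 4.67 × 10^-55
  = 5.20 × 10^96 kg/m³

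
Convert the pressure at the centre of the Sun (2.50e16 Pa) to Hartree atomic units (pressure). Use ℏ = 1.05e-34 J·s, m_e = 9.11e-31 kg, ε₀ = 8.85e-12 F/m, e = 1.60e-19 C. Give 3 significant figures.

830

atomic unit of pressure: P_au = E_h/a₀³ = m_e⁴e¹⁰/((4πε₀)⁵ℏ⁸) = 3.01e13 Pa.
2.50e16 / 3.01e13 = 830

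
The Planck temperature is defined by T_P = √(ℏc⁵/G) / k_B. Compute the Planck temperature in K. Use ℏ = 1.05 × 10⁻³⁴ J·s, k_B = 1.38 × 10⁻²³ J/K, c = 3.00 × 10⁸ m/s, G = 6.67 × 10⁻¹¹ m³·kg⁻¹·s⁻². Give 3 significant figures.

T_P = √(ℏc⁵/G) / k_B
  = √(3.83 × 10¹⁸) × 7.25 × 10²²
  = 1.42 × 10³² K

1.42 × 10³² K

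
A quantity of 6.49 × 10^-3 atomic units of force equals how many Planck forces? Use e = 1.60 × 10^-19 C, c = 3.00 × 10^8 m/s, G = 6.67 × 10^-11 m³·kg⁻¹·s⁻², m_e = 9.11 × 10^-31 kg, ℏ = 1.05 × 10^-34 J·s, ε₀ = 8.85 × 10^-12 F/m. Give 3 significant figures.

atomic unit of force: F_au = E_h/a₀ = m_e²e⁶/((4πε₀)³ℏ⁴) = 8.33 × 10^-8 N
Planck force: F_P = c⁴/G = 1.21 × 10^44 N
6.49 × 10^-3 × 8.33 × 10^-8 / 1.21 × 10^44 = 4.45 × 10^-54

4.45 × 10^-54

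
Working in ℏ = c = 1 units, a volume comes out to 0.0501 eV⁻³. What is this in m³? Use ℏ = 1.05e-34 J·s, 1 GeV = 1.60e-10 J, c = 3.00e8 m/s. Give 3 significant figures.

3.82e-22 m³

Volume is [L]³ = [E]⁻³·(ℏc)³.
1 GeV⁻³ → (ℏc)³ × (1 GeV in J)⁻³ = 7.63e-48 m³.
Convert the energy scale: 0.0501 eV⁻³ = 5.01e25 GeV⁻³.
Result: 5.01e25 × 7.63e-48 = 3.82e-22 m³.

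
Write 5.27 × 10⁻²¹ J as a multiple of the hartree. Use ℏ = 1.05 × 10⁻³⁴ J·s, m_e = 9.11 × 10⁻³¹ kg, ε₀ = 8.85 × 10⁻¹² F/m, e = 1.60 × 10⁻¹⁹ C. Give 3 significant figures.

hartree: E_h = m_e e⁴/(4πε₀ℏ)² = 4.38 × 10⁻¹⁸ J.
5.27 × 10⁻²¹ / 4.38 × 10⁻¹⁸ = 1.20 × 10⁻³

1.20 × 10⁻³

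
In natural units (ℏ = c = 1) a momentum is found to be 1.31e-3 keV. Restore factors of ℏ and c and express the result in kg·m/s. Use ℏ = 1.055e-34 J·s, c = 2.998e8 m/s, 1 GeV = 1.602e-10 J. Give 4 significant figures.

Momentum is [E]/c; divide by c.
1 GeV → 1/c × (1 GeV in J) = 5.344e-19 kg·m/s.
Convert the energy scale: 1.31e-3 keV = 1.31e-9 GeV.
Result: 1.31e-9 × 5.344e-19 = 7.000e-28 kg·m/s.

7.000e-28 kg·m/s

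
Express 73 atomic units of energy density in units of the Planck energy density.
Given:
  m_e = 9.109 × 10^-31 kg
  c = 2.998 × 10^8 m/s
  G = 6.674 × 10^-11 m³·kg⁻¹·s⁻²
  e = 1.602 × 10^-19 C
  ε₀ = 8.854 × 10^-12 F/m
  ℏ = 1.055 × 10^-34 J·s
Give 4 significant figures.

atomic unit of energy density: u_au = E_h/a₀³ = m_e⁴e¹⁰/((4πε₀)⁵ℏ⁸) = 2.929 × 10^13 J/m³
Planck energy density: u_P = c⁷/(ℏG²) = 4.632 × 10^113 J/m³
73 × 2.929 × 10^13 / 4.632 × 10^113 = 4.616 × 10^-99

4.616 × 10^-99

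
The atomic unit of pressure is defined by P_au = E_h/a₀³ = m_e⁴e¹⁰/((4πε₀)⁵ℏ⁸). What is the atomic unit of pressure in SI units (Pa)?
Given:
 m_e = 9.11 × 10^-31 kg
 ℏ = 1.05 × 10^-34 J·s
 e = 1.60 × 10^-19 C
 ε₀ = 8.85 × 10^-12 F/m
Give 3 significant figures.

P_au = E_h/a₀³ = m_e⁴e¹⁰/((4πε₀)⁵ℏ⁸)
E_h = 4.38 × 10^-18 J
a₀ = 5.26 × 10^-11 m
E_h/a₀³ = 3.01 × 10^13 Pa

3.01 × 10^13 Pa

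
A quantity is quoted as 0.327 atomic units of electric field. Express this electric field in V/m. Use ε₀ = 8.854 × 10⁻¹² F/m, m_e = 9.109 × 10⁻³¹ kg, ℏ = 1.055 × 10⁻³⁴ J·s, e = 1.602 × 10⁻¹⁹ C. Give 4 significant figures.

1.678 × 10¹¹ V/m

One atomic unit of electric field: E_au = E_h/(e a₀) = m_e²e⁵/((4πε₀)³ℏ⁴) = 5.131 × 10¹¹ V/m.
0.327 × 5.131 × 10¹¹ V/m = 1.678 × 10¹¹ V/m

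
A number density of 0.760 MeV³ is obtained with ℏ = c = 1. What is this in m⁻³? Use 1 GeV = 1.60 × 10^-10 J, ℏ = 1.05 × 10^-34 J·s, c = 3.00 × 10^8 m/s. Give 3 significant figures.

9.96 × 10^37 m⁻³

Number density is [L]⁻³ = [E]³/(ℏc)³.
1 GeV³ → 1/(ℏc)³ × (1 GeV in J)³ = 1.31 × 10^47 m⁻³.
Convert the energy scale: 0.760 MeV³ = 7.60 × 10^-10 GeV³.
Result: 7.60 × 10^-10 × 1.31 × 10^47 = 9.96 × 10^37 m⁻³.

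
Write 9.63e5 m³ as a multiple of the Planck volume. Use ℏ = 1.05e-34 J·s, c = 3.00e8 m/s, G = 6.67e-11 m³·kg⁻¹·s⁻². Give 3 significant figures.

2.31e110

Planck volume: V_P = (ℏG/c³)^(3/2) = 4.18e-105 m³.
9.63e5 / 4.18e-105 = 2.31e110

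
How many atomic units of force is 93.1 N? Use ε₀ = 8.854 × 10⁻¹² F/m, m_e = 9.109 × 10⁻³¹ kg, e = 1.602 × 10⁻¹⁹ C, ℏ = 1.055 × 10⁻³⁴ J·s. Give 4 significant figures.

atomic unit of force: F_au = E_h/a₀ = m_e²e⁶/((4πε₀)³ℏ⁴) = 8.220 × 10⁻⁸ N.
93.1 / 8.220 × 10⁻⁸ = 1.133 × 10⁹

1.133 × 10⁹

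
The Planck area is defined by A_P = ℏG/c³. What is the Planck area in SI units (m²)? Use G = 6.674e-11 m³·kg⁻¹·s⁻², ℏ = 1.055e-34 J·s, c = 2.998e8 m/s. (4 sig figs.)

2.613e-70 m²

A_P = ℏG/c³
  = 7.041e-45 / 2.695e25
  = 2.613e-70 m²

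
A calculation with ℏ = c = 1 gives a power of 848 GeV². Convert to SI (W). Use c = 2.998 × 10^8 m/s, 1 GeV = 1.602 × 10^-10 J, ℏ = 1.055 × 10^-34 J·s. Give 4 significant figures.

2.063 × 10^17 W

Power is [E]/[T] = [E]²/ℏ.
1 GeV² → 1/ℏ × (1 GeV in J)² = 2.433 × 10^14 W.
Result: 848 × 2.433 × 10^14 = 2.063 × 10^17 W.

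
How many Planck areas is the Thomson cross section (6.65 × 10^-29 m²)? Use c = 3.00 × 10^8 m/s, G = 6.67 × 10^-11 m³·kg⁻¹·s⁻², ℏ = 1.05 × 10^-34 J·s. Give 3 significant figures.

Planck area: A_P = ℏG/c³ = 2.59 × 10^-70 m².
6.65 × 10^-29 / 2.59 × 10^-70 = 2.56 × 10^41

2.56 × 10^41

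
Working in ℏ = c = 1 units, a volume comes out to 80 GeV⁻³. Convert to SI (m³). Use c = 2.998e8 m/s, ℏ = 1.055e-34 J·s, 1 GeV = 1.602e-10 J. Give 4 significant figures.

Volume is [L]³ = [E]⁻³·(ℏc)³.
1 GeV⁻³ → (ℏc)³ × (1 GeV in J)⁻³ = 7.696e-48 m³.
Result: 80 × 7.696e-48 = 6.157e-46 m³.

6.157e-46 m³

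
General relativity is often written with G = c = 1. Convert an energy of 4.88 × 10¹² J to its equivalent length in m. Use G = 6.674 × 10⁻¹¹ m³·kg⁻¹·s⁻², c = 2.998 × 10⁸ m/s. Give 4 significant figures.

Energy → length via G/c⁴.
4.88 × 10¹² J × (G/c⁴) = 4.032 × 10⁻³² m

4.032 × 10⁻³² m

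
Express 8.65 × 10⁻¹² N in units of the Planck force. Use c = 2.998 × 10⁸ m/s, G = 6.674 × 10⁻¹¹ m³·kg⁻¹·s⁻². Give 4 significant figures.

7.146 × 10⁻⁵⁶

Planck force: F_P = c⁴/G = 1.210 × 10⁴⁴ N.
8.65 × 10⁻¹² / 1.210 × 10⁴⁴ = 7.146 × 10⁻⁵⁶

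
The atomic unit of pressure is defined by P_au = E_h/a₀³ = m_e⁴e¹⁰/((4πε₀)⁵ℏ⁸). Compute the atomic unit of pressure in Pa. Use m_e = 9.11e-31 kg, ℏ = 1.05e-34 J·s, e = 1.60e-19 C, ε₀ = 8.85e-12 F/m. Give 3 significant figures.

3.01e13 Pa

P_au = E_h/a₀³ = m_e⁴e¹⁰/((4πε₀)⁵ℏ⁸)
E_h = 4.38e-18 J
a₀ = 5.26e-11 m
E_h/a₀³ = 3.01e13 Pa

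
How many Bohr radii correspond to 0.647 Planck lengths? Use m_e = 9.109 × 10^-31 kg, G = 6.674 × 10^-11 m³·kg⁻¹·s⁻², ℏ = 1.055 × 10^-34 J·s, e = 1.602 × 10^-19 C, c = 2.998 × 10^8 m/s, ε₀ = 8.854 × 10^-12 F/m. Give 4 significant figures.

Planck length: ℓ_P = √(ℏG/c³) = 1.616 × 10^-35 m
Bohr radius: a₀ = 4πε₀ℏ²/(m_e e²) = 5.297 × 10^-11 m
0.647 × 1.616 × 10^-35 / 5.297 × 10^-11 = 1.974 × 10^-25

1.974 × 10^-25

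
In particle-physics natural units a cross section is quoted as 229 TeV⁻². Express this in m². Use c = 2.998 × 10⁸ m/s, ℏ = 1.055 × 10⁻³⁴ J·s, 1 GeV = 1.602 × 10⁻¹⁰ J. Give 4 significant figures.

8.926 × 10⁻³⁶ m²

Area is [L]² = [E]⁻²·(ℏc)²; restore (ℏc)².
1 GeV⁻² → (ℏc)² × (1 GeV in J)⁻² = 3.898 × 10⁻³² m².
Convert the energy scale: 229 TeV⁻² = 2.29 × 10⁻⁴ GeV⁻².
Result: 2.29 × 10⁻⁴ × 3.898 × 10⁻³² = 8.926 × 10⁻³⁶ m².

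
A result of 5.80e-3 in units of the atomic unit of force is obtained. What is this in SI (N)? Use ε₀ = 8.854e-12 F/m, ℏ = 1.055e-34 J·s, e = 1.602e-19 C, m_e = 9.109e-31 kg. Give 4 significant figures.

4.767e-10 N

One atomic unit of force: F_au = E_h/a₀ = m_e²e⁶/((4πε₀)³ℏ⁴) = 8.220e-8 N.
5.80e-3 × 8.220e-8 N = 4.767e-10 N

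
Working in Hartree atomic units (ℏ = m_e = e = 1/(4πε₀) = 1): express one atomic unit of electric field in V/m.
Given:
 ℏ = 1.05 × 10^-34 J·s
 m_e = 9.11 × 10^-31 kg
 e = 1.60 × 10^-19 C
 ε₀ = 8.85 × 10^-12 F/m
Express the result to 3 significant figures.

5.20 × 10^11 V/m

From ℏ = m_e = e = 1/(4πε₀) = 1 the electric field scale is E_au = E_h/(e a₀) = m_e²e⁵/((4πε₀)³ℏ⁴).
E_h = 4.38 × 10^-18 J
a₀ = 5.26 × 10^-11 m
E_h/(e·a₀) = 5.20 × 10^11 V/m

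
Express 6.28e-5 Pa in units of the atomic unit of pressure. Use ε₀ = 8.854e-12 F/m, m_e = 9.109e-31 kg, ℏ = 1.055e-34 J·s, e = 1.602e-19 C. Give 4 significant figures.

atomic unit of pressure: P_au = E_h/a₀³ = m_e⁴e¹⁰/((4πε₀)⁵ℏ⁸) = 2.929e13 Pa.
6.28e-5 / 2.929e13 = 2.144e-18

2.144e-18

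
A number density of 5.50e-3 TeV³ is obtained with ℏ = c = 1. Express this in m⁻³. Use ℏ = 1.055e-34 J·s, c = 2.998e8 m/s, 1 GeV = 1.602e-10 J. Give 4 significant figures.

7.147e53 m⁻³

Number density is [L]⁻³ = [E]³/(ℏc)³.
1 GeV³ → 1/(ℏc)³ × (1 GeV in J)³ = 1.299e47 m⁻³.
Convert the energy scale: 5.50e-3 TeV³ = 5.50e6 GeV³.
Result: 5.50e6 × 1.299e47 = 7.147e53 m⁻³.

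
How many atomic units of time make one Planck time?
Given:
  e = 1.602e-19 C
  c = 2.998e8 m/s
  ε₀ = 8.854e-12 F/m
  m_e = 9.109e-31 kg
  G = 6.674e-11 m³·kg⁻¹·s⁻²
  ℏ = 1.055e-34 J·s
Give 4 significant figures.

Planck time: t_P = √(ℏG/c⁵) = 5.392e-44 s
atomic unit of time: τ_au = (4πε₀)²ℏ³/(m_e e⁴) = 2.423e-17 s
ratio = 5.392e-44 / 2.423e-17 = 2.225e-27

2.225e-27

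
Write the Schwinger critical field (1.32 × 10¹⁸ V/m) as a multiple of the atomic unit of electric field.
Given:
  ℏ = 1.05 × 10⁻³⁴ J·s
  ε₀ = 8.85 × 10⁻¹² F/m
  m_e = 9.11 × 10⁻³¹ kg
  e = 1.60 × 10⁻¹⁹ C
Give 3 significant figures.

2.54 × 10⁶

atomic unit of electric field: E_au = E_h/(e a₀) = m_e²e⁵/((4πε₀)³ℏ⁴) = 5.20 × 10¹¹ V/m.
1.32 × 10¹⁸ / 5.20 × 10¹¹ = 2.54 × 10⁶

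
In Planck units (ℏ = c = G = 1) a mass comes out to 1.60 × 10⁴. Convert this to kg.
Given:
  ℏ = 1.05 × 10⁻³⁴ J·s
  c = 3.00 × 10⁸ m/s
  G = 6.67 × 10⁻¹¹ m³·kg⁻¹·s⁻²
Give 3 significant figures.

3.48 × 10⁻⁴ kg

One Planck mass: m_P = √(ℏc/G) = 2.17 × 10⁻⁸ kg.
1.60 × 10⁴ × 2.17 × 10⁻⁸ kg = 3.48 × 10⁻⁴ kg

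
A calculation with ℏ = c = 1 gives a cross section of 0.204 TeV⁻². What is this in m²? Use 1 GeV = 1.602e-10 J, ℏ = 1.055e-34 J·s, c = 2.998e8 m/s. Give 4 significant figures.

7.952e-39 m²

Area is [L]² = [E]⁻²·(ℏc)²; restore (ℏc)².
1 GeV⁻² → (ℏc)² × (1 GeV in J)⁻² = 3.898e-32 m².
Convert the energy scale: 0.204 TeV⁻² = 2.04e-7 GeV⁻².
Result: 2.04e-7 × 3.898e-32 = 7.952e-39 m².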